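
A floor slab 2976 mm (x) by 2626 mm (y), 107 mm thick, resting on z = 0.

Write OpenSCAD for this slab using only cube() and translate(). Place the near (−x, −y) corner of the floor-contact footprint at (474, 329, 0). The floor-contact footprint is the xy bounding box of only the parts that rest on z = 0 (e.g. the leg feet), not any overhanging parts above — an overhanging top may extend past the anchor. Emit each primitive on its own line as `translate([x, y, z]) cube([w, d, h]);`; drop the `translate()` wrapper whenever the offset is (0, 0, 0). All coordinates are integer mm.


translate([474, 329, 0]) cube([2976, 2626, 107]);


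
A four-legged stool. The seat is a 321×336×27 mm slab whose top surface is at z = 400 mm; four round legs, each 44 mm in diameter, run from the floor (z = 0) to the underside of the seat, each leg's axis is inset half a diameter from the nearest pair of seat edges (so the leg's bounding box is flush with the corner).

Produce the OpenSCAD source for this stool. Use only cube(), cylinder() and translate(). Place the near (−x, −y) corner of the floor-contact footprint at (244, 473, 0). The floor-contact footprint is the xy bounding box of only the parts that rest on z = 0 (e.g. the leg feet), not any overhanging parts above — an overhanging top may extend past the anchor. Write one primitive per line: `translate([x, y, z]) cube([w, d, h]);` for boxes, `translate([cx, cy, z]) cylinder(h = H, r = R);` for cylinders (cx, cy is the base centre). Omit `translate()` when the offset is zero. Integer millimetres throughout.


// leg_h = 400 - 27 = 373
translate([244, 473, 373]) cube([321, 336, 27]);
translate([266, 495, 0]) cylinder(h = 373, r = 22);
translate([543, 495, 0]) cylinder(h = 373, r = 22);
translate([266, 787, 0]) cylinder(h = 373, r = 22);
translate([543, 787, 0]) cylinder(h = 373, r = 22);


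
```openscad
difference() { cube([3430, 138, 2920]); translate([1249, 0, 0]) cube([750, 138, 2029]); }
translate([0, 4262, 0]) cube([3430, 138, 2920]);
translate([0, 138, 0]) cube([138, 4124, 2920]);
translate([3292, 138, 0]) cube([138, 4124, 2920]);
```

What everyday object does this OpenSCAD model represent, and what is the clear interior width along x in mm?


A single room. The interior width is 3154 mm.

Four walls enclosing a rectangle with a door in the front wall — a room. Outside width 3430 minus two 138 mm walls gives 3154 mm.


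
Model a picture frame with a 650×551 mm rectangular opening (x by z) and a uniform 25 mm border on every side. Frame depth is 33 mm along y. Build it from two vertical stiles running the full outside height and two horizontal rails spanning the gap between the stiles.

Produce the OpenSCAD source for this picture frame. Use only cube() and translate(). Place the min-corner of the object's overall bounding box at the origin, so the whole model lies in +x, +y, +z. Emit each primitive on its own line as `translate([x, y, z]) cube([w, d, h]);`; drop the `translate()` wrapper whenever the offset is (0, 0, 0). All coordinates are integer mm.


cube([25, 33, 601]);
translate([675, 0, 0]) cube([25, 33, 601]);
translate([25, 0, 0]) cube([650, 33, 25]);
translate([25, 0, 576]) cube([650, 33, 25]);


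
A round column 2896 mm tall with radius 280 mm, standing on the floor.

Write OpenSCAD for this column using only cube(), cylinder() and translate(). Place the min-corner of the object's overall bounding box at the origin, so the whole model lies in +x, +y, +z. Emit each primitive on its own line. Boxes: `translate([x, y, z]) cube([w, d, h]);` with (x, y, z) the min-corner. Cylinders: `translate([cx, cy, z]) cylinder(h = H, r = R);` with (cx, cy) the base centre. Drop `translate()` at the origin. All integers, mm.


translate([280, 280, 0]) cylinder(h = 2896, r = 280);


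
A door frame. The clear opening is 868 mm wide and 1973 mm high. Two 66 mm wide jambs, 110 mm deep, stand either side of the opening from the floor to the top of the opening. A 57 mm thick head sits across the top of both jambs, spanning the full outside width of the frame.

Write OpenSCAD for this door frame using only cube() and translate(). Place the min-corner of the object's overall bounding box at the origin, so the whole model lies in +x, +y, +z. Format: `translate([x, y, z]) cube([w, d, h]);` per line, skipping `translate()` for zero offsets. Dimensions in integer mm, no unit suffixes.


cube([66, 110, 1973]);
translate([934, 0, 0]) cube([66, 110, 1973]);
translate([0, 0, 1973]) cube([1000, 110, 57]);


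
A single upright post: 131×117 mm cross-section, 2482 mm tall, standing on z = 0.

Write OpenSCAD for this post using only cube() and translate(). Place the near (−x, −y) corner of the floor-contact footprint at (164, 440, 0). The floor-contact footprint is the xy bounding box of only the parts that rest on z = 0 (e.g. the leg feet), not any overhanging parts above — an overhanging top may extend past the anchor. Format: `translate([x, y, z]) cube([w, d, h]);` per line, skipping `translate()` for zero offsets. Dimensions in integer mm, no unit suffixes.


translate([164, 440, 0]) cube([131, 117, 2482]);


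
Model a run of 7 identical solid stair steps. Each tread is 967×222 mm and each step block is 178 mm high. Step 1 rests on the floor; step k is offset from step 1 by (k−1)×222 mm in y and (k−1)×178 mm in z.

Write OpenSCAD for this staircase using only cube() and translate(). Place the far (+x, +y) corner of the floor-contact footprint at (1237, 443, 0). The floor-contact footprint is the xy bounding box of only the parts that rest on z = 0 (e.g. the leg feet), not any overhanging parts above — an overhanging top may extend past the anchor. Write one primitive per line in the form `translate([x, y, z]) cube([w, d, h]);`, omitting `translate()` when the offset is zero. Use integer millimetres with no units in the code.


translate([270, 221, 0]) cube([967, 222, 178]);
translate([270, 443, 178]) cube([967, 222, 178]);
translate([270, 665, 356]) cube([967, 222, 178]);
translate([270, 887, 534]) cube([967, 222, 178]);
translate([270, 1109, 712]) cube([967, 222, 178]);
translate([270, 1331, 890]) cube([967, 222, 178]);
translate([270, 1553, 1068]) cube([967, 222, 178]);


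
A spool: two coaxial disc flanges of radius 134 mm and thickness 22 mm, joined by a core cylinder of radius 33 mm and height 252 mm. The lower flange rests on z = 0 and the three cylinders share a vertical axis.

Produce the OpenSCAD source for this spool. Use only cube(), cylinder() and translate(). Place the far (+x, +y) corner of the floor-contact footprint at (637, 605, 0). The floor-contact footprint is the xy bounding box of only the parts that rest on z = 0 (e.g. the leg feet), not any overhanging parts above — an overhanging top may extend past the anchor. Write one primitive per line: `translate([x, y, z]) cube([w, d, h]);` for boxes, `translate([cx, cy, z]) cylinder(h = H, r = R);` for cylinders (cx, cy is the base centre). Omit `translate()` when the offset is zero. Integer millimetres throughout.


translate([503, 471, 0]) cylinder(h = 22, r = 134);
translate([503, 471, 22]) cylinder(h = 252, r = 33);
translate([503, 471, 274]) cylinder(h = 22, r = 134);


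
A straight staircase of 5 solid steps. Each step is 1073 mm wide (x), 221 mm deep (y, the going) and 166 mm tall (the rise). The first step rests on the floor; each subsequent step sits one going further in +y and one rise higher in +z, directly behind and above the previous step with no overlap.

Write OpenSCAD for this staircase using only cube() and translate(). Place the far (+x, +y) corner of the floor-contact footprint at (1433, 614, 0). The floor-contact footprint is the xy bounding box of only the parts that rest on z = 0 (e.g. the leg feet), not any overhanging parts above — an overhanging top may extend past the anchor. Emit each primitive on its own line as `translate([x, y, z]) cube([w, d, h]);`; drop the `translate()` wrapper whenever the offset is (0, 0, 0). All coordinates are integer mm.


translate([360, 393, 0]) cube([1073, 221, 166]);
translate([360, 614, 166]) cube([1073, 221, 166]);
translate([360, 835, 332]) cube([1073, 221, 166]);
translate([360, 1056, 498]) cube([1073, 221, 166]);
translate([360, 1277, 664]) cube([1073, 221, 166]);


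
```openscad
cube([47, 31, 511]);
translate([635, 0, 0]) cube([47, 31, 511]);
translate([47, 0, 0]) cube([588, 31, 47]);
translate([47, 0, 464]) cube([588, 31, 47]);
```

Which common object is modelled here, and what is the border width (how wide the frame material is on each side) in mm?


A picture frame. The border width is 47 mm.

Four thin pieces enclosing a rectangular opening — a picture frame. The two full-height stiles are 511 mm tall; the top rail sits at z = 464 and is 47 mm tall, so the border above the opening is 511 − 464 = 47 mm, matching the stile x-width.


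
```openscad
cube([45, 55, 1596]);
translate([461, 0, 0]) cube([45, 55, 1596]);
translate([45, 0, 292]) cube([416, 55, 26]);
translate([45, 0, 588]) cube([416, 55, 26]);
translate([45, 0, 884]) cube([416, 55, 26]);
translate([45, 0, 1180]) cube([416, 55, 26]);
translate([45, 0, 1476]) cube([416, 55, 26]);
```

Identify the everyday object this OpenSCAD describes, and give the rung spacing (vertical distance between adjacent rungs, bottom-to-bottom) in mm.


A ladder. The rung spacing is 296 mm.

Two tall 45×55 posts with 5 short bars between them — a ladder. Adjacent rungs sit at z = 292 and z = 588, so the spacing is 588 − 292 = 296 mm.


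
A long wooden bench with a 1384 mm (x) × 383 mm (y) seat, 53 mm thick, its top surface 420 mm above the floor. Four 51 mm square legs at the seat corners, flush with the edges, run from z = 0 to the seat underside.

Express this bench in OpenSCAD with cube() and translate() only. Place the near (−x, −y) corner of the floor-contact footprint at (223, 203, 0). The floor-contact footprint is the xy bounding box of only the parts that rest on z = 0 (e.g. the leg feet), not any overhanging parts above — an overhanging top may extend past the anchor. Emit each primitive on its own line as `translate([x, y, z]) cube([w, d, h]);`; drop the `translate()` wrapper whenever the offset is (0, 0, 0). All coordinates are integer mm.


translate([223, 203, 367]) cube([1384, 383, 53]);
translate([223, 203, 0]) cube([51, 51, 367]);
translate([223, 535, 0]) cube([51, 51, 367]);
translate([1556, 203, 0]) cube([51, 51, 367]);
translate([1556, 535, 0]) cube([51, 51, 367]);


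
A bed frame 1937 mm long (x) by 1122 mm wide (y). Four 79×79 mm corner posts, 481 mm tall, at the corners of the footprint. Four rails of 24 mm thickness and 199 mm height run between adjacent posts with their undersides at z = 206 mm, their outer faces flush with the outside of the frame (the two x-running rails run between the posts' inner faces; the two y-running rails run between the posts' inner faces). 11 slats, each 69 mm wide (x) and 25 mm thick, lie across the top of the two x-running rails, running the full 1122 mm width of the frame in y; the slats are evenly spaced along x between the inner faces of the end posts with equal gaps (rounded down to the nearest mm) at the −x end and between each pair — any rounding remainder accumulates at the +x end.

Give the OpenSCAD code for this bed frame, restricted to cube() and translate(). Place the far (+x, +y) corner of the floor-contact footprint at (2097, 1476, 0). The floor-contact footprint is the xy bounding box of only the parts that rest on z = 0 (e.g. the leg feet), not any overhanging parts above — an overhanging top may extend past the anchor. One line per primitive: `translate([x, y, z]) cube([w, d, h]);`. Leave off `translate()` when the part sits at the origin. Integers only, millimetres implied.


// slat z = rail_z + rail_h = 206 + 199 = 405
// slat gap = ⌊(1779 − 11·69) / 12⌋ = 85
translate([160, 354, 0]) cube([79, 79, 481]);
translate([160, 1397, 0]) cube([79, 79, 481]);
translate([2018, 354, 0]) cube([79, 79, 481]);
translate([2018, 1397, 0]) cube([79, 79, 481]);
translate([239, 354, 206]) cube([1779, 24, 199]);
translate([239, 1452, 206]) cube([1779, 24, 199]);
translate([160, 433, 206]) cube([24, 964, 199]);
translate([2073, 433, 206]) cube([24, 964, 199]);
translate([324, 354, 405]) cube([69, 1122, 25]);
translate([478, 354, 405]) cube([69, 1122, 25]);
translate([632, 354, 405]) cube([69, 1122, 25]);
translate([786, 354, 405]) cube([69, 1122, 25]);
translate([940, 354, 405]) cube([69, 1122, 25]);
translate([1094, 354, 405]) cube([69, 1122, 25]);
translate([1248, 354, 405]) cube([69, 1122, 25]);
translate([1402, 354, 405]) cube([69, 1122, 25]);
translate([1556, 354, 405]) cube([69, 1122, 25]);
translate([1710, 354, 405]) cube([69, 1122, 25]);
translate([1864, 354, 405]) cube([69, 1122, 25]);


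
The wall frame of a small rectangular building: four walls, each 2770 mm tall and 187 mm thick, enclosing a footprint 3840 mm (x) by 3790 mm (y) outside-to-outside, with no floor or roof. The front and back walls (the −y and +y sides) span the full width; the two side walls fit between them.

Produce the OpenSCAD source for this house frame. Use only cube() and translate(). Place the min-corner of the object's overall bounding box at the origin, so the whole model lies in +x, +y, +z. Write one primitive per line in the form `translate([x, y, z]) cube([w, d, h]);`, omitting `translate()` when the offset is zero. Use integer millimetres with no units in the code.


cube([3840, 187, 2770]);
translate([0, 3603, 0]) cube([3840, 187, 2770]);
translate([0, 187, 0]) cube([187, 3416, 2770]);
translate([3653, 187, 0]) cube([187, 3416, 2770]);


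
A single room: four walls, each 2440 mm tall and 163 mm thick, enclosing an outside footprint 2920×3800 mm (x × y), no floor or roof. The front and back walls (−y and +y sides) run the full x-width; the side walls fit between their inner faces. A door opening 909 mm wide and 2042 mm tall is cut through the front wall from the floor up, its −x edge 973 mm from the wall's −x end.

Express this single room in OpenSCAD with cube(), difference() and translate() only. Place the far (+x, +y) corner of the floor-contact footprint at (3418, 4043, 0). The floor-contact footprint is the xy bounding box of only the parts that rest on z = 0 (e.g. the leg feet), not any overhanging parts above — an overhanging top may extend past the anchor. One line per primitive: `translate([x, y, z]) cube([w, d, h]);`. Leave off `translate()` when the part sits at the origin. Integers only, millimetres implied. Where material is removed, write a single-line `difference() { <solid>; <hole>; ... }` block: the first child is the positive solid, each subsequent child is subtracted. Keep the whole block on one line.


difference() { translate([498, 243, 0]) cube([2920, 163, 2440]); translate([1471, 243, 0]) cube([909, 163, 2042]); }
translate([498, 3880, 0]) cube([2920, 163, 2440]);
translate([498, 406, 0]) cube([163, 3474, 2440]);
translate([3255, 406, 0]) cube([163, 3474, 2440]);


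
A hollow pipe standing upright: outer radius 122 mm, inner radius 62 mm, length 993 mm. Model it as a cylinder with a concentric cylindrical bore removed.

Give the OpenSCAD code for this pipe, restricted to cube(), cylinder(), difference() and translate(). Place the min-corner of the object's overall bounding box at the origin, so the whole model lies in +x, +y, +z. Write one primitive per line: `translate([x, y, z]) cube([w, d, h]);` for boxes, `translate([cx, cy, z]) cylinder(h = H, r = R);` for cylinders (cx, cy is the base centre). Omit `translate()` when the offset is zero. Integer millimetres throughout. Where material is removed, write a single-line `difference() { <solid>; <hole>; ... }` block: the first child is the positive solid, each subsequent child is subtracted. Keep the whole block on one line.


difference() { translate([122, 122, 0]) cylinder(h = 993, r = 122); translate([122, 122, 0]) cylinder(h = 993, r = 62); }


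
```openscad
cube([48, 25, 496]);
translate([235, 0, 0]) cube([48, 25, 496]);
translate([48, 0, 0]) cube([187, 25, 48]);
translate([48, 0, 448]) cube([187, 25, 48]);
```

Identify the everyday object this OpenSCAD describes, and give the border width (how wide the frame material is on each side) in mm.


A picture frame. The border width is 48 mm.

Four thin pieces enclosing a rectangular opening — a picture frame. The two full-height stiles are 496 mm tall; the top rail sits at z = 448 and is 48 mm tall, so the border above the opening is 496 − 448 = 48 mm, matching the stile x-width.


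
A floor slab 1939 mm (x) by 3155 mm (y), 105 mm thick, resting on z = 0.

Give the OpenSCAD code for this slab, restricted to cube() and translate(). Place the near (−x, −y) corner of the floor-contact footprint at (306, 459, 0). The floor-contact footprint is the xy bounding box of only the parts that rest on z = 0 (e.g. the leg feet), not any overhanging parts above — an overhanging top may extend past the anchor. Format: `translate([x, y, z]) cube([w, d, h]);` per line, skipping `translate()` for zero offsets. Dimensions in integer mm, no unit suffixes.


translate([306, 459, 0]) cube([1939, 3155, 105]);


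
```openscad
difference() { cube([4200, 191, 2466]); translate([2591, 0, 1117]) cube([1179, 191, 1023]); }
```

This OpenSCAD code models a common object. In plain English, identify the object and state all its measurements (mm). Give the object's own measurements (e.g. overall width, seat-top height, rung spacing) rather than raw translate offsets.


A wall 4200 mm long (x), 191 mm thick (y), 2466 mm tall, with a rectangular window opening cut through it. The opening is 1179 mm wide and 1023 mm tall; its sill is at z = 1117 mm and its near (−x) edge is 2591 mm from the wall's −x end. The opening passes through the full wall thickness.


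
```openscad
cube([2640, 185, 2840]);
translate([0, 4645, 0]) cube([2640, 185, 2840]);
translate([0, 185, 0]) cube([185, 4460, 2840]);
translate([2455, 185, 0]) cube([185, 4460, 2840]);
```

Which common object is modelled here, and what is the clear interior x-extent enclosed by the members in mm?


A house (or room) frame. The interior width is 2270 mm.

Four 2840 mm walls enclosing a rectangle with no floor or roof — a room or house frame. Outside width is 2640 mm and wall thickness is 185 mm, so the interior width is 2640 − 2 × 185 = 2270 mm.


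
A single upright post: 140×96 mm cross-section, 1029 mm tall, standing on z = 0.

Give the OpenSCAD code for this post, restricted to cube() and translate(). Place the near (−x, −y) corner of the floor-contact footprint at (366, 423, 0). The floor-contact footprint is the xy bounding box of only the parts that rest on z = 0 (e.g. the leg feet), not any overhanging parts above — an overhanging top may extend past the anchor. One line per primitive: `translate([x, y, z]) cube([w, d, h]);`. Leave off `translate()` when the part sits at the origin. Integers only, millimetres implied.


translate([366, 423, 0]) cube([140, 96, 1029]);


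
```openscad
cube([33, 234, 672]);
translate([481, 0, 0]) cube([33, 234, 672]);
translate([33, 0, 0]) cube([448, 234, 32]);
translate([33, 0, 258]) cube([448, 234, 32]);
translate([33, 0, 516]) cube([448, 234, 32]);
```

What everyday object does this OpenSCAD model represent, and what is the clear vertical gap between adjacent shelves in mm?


A bookshelf. The clear shelf gap is 226 mm.

Two tall side panels with 3 horizontal boards between them — a bookshelf. The first two shelf undersides are at z = 0 and z = 258; with shelf thickness 32, the clear gap is 258 − 0 − 32 = 226 mm.


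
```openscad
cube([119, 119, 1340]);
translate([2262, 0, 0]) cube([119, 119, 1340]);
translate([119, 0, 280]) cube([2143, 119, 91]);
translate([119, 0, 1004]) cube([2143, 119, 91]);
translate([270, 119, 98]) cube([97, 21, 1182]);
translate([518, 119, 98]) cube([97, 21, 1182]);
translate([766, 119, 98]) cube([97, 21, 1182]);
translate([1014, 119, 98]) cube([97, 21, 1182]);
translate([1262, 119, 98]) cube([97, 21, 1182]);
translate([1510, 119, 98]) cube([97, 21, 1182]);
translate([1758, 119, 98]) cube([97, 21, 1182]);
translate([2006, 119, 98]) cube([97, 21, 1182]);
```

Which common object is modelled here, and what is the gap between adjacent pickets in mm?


A fence section. The picket gap is 151 mm.

Two posts, two rails, 8 pickets — a fence section. Span 2143 mm holds 8 pickets of 97 mm with 9 equal gaps: ⌊(2143 − 8·97) / 9⌋ = 151 mm.


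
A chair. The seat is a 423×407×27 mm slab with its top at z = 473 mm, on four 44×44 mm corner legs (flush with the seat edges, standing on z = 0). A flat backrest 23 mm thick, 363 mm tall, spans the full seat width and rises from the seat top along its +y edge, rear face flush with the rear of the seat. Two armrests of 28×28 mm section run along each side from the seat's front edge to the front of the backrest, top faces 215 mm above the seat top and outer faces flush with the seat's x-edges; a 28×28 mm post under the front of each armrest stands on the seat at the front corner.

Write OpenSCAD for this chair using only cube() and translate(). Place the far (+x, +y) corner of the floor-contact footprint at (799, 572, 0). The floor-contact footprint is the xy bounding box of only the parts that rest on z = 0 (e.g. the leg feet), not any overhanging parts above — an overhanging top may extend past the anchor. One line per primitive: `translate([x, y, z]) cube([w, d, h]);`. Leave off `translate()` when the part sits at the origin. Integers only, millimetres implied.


translate([376, 165, 446]) cube([423, 407, 27]);
translate([376, 165, 0]) cube([44, 44, 446]);
translate([755, 165, 0]) cube([44, 44, 446]);
translate([376, 528, 0]) cube([44, 44, 446]);
translate([755, 528, 0]) cube([44, 44, 446]);
translate([376, 549, 473]) cube([423, 23, 363]);
translate([376, 165, 660]) cube([28, 384, 28]);
translate([771, 165, 660]) cube([28, 384, 28]);
translate([376, 165, 473]) cube([28, 28, 187]);
translate([771, 165, 473]) cube([28, 28, 187]);


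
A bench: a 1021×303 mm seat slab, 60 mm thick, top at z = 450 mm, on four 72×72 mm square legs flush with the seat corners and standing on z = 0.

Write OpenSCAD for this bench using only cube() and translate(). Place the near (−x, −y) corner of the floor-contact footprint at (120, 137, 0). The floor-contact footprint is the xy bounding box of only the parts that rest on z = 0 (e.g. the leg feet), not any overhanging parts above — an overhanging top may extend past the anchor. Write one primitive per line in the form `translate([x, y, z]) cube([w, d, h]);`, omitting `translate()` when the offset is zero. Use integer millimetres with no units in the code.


// leg_h = 450 − 60 = 390
translate([120, 137, 390]) cube([1021, 303, 60]);
translate([120, 137, 0]) cube([72, 72, 390]);
translate([120, 368, 0]) cube([72, 72, 390]);
translate([1069, 137, 0]) cube([72, 72, 390]);
translate([1069, 368, 0]) cube([72, 72, 390]);


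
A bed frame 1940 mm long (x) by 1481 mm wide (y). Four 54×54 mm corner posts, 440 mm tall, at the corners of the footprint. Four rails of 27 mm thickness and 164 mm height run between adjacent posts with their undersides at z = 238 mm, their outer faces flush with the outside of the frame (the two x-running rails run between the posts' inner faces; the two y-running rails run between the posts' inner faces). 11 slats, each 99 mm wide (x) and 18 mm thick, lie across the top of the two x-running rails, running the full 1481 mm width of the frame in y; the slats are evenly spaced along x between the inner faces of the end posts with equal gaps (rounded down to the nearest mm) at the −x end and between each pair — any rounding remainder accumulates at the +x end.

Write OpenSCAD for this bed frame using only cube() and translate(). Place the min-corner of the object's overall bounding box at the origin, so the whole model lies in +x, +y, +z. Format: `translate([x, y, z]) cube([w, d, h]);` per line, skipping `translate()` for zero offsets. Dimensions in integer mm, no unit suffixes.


// slat z = rail_z + rail_h = 238 + 164 = 402
// slat gap = ⌊(1832 − 11·99) / 12⌋ = 61
cube([54, 54, 440]);
translate([0, 1427, 0]) cube([54, 54, 440]);
translate([1886, 0, 0]) cube([54, 54, 440]);
translate([1886, 1427, 0]) cube([54, 54, 440]);
translate([54, 0, 238]) cube([1832, 27, 164]);
translate([54, 1454, 238]) cube([1832, 27, 164]);
translate([0, 54, 238]) cube([27, 1373, 164]);
translate([1913, 54, 238]) cube([27, 1373, 164]);
translate([115, 0, 402]) cube([99, 1481, 18]);
translate([275, 0, 402]) cube([99, 1481, 18]);
translate([435, 0, 402]) cube([99, 1481, 18]);
translate([595, 0, 402]) cube([99, 1481, 18]);
translate([755, 0, 402]) cube([99, 1481, 18]);
translate([915, 0, 402]) cube([99, 1481, 18]);
translate([1075, 0, 402]) cube([99, 1481, 18]);
translate([1235, 0, 402]) cube([99, 1481, 18]);
translate([1395, 0, 402]) cube([99, 1481, 18]);
translate([1555, 0, 402]) cube([99, 1481, 18]);
translate([1715, 0, 402]) cube([99, 1481, 18]);


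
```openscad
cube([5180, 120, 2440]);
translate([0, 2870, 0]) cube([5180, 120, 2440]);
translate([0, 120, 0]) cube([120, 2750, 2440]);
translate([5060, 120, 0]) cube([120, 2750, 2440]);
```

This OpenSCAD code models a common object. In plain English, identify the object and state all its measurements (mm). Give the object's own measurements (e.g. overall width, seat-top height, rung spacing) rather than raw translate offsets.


The wall frame of a small rectangular building: four walls, each 2440 mm tall and 120 mm thick, enclosing a footprint 5180 mm (x) by 2990 mm (y) outside-to-outside, with no floor or roof. The front and back walls (the −y and +y sides) span the full width; the two side walls fit between them.


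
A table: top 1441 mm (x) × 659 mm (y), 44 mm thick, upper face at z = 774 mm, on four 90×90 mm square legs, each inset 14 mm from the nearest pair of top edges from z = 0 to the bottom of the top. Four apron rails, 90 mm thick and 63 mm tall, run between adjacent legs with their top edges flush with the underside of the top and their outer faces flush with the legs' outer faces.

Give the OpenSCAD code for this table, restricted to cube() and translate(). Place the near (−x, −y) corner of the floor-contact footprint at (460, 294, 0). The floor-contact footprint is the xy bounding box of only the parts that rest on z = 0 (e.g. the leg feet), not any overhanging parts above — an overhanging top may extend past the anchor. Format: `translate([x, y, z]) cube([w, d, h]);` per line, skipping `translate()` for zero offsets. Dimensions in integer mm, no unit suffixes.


// leg_h = 774 - 44 = 730
// apron z = 730 - 63 = 667
translate([446, 280, 730]) cube([1441, 659, 44]);
translate([460, 294, 0]) cube([90, 90, 730]);
translate([1783, 294, 0]) cube([90, 90, 730]);
translate([460, 835, 0]) cube([90, 90, 730]);
translate([1783, 835, 0]) cube([90, 90, 730]);
translate([550, 294, 667]) cube([1233, 90, 63]);
translate([550, 835, 667]) cube([1233, 90, 63]);
translate([460, 384, 667]) cube([90, 451, 63]);
translate([1783, 384, 667]) cube([90, 451, 63]);


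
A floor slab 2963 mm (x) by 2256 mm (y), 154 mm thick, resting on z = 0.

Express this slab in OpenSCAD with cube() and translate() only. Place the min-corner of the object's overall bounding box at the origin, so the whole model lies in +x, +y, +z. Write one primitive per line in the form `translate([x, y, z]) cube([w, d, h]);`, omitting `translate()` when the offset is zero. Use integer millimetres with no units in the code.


cube([2963, 2256, 154]);


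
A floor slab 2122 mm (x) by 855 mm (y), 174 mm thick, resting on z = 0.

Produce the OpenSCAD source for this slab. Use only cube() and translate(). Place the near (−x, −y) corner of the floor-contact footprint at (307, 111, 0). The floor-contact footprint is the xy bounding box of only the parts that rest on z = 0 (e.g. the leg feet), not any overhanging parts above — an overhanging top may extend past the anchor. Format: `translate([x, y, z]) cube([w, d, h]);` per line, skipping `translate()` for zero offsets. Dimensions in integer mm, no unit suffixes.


translate([307, 111, 0]) cube([2122, 855, 174]);


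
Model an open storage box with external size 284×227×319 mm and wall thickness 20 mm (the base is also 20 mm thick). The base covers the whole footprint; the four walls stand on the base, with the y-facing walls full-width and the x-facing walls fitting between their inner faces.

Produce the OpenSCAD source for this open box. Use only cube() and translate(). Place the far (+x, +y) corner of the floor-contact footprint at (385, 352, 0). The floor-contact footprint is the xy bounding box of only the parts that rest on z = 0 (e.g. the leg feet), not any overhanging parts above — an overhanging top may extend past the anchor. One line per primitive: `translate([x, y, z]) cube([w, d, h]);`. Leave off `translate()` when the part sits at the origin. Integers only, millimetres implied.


translate([101, 125, 0]) cube([284, 227, 20]);
translate([101, 125, 20]) cube([284, 20, 299]);
translate([101, 332, 20]) cube([284, 20, 299]);
translate([101, 145, 20]) cube([20, 187, 299]);
translate([365, 145, 20]) cube([20, 187, 299]);


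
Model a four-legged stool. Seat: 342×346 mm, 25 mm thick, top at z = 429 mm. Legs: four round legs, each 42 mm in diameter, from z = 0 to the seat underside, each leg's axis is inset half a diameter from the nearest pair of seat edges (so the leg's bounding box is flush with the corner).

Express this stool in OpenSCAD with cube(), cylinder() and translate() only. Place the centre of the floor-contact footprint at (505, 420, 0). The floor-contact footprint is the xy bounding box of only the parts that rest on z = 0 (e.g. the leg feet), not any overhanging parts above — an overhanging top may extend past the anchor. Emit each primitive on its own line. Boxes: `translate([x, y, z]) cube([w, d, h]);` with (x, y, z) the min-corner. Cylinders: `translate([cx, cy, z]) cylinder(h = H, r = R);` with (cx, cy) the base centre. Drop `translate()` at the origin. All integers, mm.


// leg_h = 429 - 25 = 404
translate([334, 247, 404]) cube([342, 346, 25]);
translate([355, 268, 0]) cylinder(h = 404, r = 21);
translate([655, 268, 0]) cylinder(h = 404, r = 21);
translate([355, 572, 0]) cylinder(h = 404, r = 21);
translate([655, 572, 0]) cylinder(h = 404, r = 21);


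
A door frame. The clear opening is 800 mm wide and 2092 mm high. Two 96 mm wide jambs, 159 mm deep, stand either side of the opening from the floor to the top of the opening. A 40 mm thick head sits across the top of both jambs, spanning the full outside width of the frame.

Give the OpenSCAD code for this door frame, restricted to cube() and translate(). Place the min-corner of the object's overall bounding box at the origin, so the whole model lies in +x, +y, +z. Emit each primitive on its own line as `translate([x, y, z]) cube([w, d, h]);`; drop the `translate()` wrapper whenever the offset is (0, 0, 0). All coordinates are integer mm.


cube([96, 159, 2092]);
translate([896, 0, 0]) cube([96, 159, 2092]);
translate([0, 0, 2092]) cube([992, 159, 40]);


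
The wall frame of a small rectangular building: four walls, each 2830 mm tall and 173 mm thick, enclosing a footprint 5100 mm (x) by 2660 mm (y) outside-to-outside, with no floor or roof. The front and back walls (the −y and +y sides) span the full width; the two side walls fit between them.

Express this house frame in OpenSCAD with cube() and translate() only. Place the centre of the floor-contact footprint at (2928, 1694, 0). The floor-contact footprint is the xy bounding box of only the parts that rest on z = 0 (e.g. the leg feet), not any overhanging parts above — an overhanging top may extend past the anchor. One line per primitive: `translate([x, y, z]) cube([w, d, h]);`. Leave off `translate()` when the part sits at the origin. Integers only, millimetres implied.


translate([378, 364, 0]) cube([5100, 173, 2830]);
translate([378, 2851, 0]) cube([5100, 173, 2830]);
translate([378, 537, 0]) cube([173, 2314, 2830]);
translate([5305, 537, 0]) cube([173, 2314, 2830]);


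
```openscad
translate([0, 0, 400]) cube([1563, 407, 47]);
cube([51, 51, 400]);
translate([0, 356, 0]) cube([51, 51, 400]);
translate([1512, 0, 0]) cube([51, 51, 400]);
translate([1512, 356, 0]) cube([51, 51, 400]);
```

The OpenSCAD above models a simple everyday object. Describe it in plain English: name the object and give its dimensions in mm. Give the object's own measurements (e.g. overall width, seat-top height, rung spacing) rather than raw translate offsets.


A long wooden bench with a 1563 mm (x) × 407 mm (y) seat, 47 mm thick, its top surface 447 mm above the floor. Four 51 mm square legs at the seat corners, flush with the edges, run from z = 0 to the seat underside.


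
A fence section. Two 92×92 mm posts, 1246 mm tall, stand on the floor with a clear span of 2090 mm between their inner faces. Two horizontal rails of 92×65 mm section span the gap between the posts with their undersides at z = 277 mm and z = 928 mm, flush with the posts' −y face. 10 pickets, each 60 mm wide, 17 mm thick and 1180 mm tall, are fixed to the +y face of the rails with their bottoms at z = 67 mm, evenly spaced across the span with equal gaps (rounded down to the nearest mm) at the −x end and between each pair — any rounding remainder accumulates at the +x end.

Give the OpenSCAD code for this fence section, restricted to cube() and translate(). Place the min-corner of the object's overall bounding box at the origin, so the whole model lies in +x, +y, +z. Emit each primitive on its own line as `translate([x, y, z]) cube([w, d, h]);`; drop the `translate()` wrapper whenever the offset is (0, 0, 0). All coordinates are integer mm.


cube([92, 92, 1246]);
translate([2182, 0, 0]) cube([92, 92, 1246]);
translate([92, 0, 277]) cube([2090, 92, 65]);
translate([92, 0, 928]) cube([2090, 92, 65]);
translate([227, 92, 67]) cube([60, 17, 1180]);
translate([422, 92, 67]) cube([60, 17, 1180]);
translate([617, 92, 67]) cube([60, 17, 1180]);
translate([812, 92, 67]) cube([60, 17, 1180]);
translate([1007, 92, 67]) cube([60, 17, 1180]);
translate([1202, 92, 67]) cube([60, 17, 1180]);
translate([1397, 92, 67]) cube([60, 17, 1180]);
translate([1592, 92, 67]) cube([60, 17, 1180]);
translate([1787, 92, 67]) cube([60, 17, 1180]);
translate([1982, 92, 67]) cube([60, 17, 1180]);


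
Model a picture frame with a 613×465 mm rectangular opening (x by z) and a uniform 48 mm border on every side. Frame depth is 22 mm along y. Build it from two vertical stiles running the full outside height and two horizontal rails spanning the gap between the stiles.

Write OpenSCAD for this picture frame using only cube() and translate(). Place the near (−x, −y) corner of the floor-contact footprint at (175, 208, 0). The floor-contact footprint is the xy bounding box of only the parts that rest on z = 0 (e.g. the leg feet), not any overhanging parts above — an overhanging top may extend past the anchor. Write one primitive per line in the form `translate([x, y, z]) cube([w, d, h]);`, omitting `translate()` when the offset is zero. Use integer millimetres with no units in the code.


translate([175, 208, 0]) cube([48, 22, 561]);
translate([836, 208, 0]) cube([48, 22, 561]);
translate([223, 208, 0]) cube([613, 22, 48]);
translate([223, 208, 513]) cube([613, 22, 48]);


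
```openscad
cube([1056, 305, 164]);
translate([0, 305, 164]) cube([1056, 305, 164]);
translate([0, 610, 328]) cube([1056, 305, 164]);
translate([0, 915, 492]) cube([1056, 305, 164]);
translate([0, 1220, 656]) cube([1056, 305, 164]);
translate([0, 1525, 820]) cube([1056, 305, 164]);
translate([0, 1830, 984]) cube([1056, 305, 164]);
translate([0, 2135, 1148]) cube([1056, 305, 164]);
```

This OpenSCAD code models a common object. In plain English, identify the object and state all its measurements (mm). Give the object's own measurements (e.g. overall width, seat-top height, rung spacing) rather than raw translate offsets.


A straight staircase of 8 solid steps. Each step is 1056 mm wide (x), 305 mm deep (y, the going) and 164 mm tall (the rise). The first step rests on the floor; each subsequent step sits one going further in +y and one rise higher in +z, directly behind and above the previous step with no overlap.


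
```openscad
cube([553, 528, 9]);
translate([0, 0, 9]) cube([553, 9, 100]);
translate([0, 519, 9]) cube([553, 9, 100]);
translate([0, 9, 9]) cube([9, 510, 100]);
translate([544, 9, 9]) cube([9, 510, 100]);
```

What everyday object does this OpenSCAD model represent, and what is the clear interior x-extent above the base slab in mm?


An open box. The internal width is 535 mm.

A 553×528 base slab with four walls standing on it — an open box. The base is 553 mm wide and the walls are 9 mm thick, so the internal width is 553 − 2 × 9 = 535 mm.


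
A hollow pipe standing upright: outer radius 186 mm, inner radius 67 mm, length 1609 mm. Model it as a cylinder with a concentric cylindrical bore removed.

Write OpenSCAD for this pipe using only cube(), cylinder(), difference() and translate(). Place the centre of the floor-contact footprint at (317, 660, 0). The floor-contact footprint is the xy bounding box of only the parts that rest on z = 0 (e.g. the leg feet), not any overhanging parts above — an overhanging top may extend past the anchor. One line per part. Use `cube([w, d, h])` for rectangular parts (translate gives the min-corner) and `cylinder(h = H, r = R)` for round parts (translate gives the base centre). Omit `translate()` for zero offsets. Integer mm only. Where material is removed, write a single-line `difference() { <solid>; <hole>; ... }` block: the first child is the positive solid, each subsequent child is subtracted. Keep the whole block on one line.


difference() { translate([317, 660, 0]) cylinder(h = 1609, r = 186); translate([317, 660, 0]) cylinder(h = 1609, r = 67); }


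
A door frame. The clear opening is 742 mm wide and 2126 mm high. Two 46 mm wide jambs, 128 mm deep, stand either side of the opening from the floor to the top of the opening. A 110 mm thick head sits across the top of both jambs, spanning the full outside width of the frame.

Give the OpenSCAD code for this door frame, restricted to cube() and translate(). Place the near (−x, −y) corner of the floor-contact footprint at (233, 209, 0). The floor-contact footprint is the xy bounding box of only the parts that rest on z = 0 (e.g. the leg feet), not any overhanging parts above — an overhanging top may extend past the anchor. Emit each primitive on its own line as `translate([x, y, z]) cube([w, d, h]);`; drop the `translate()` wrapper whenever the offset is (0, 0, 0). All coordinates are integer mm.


translate([233, 209, 0]) cube([46, 128, 2126]);
translate([1021, 209, 0]) cube([46, 128, 2126]);
translate([233, 209, 2126]) cube([834, 128, 110]);


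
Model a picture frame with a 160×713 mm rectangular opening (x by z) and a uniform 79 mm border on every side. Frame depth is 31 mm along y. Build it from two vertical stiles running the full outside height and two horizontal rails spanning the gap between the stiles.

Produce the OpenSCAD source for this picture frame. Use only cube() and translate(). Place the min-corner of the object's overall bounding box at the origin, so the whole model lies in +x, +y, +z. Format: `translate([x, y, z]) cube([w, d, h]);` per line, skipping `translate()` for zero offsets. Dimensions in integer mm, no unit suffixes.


cube([79, 31, 871]);
translate([239, 0, 0]) cube([79, 31, 871]);
translate([79, 0, 0]) cube([160, 31, 79]);
translate([79, 0, 792]) cube([160, 31, 79]);


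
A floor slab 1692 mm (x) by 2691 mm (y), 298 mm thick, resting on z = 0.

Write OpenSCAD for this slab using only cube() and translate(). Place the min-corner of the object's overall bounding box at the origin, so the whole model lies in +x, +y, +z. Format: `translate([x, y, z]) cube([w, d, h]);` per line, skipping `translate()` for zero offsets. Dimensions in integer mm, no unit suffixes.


cube([1692, 2691, 298]);


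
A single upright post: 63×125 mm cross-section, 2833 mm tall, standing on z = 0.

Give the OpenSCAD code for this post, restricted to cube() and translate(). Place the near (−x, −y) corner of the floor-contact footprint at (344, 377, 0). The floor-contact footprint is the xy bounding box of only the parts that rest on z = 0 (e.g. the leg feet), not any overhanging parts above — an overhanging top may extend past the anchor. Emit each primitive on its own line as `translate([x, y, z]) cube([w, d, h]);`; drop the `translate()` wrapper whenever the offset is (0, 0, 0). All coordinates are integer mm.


translate([344, 377, 0]) cube([63, 125, 2833]);
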